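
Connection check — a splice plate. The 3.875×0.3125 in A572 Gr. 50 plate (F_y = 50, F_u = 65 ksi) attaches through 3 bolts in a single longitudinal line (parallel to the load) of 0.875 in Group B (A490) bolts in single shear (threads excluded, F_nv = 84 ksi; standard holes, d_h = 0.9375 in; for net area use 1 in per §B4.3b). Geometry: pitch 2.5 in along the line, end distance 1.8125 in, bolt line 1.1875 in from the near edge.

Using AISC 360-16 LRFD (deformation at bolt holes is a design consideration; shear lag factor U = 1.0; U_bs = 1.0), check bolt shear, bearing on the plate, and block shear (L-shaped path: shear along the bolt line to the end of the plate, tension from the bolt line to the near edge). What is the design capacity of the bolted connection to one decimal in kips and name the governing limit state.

Bolt shear: A_b = π(0.875)²/4 = 0.60132 in². φR_n = 0.75 × 84 × 0.60132 × 3 × 1 = 113.6 kips.
Bearing (0.3125 in plate, F_u = 65 ksi): end bolts L_c = 1.8125 − 0.9375/2 = 1.34375, R_n = min(1.2×1.34375×0.3125×65, 2.4×0.875×0.3125×65) = 32.754 kips/bolt; interior L_c = 2.5 − 0.9375 = 1.5625, R_n = 38.086 kips/bolt. φR_n = 0.75 × (1×32.754 + 2×38.086) = 81.7 kips.
Block shear: shear path 1×[1.8125+2×2.5] = 1×6.8125 in, A_gv = 2.1289, A_nv = 1×(6.8125 − 2.5×1)×0.3125 = 1.3477 in²; tension to near edge: (1.1875 − 0.5×1)×0.3125 = 0.21484 in². R_n = min(0.6×65×1.3477, 0.6×50×2.1289) + 1.0×65×0.21484 = min(52.56, 63.867) + 13.965 = 66.525 kips. φR_n = 0.75 × 66.525 = 49.9 kips.
Governing: min(113.6, 81.7, 49.9) = 49.9 kips → block shear.

49.9 kips (block shear governs)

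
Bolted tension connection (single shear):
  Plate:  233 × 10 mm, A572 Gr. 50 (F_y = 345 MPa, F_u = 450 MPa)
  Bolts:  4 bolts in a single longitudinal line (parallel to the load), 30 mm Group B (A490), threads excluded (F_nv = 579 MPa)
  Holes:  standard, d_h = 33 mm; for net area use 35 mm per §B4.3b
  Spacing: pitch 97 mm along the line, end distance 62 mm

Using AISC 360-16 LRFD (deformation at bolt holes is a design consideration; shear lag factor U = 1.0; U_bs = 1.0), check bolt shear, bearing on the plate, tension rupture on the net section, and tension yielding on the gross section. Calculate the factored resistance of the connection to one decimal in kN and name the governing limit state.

668.3 kN (net-section rupture governs)

Bolt shear: A_b = π(30)²/4 = 706.86 mm². φR_n = 0.75 × 579 × 706.86 × 4 × 1 = 1227.8 kN.
Bearing (10 mm plate, F_u = 450 MPa): end bolts L_c = 62 − 33/2 = 45.5, R_n = min(1.2×45.5×10×450, 2.4×30×10×450) = 245.7 kN/bolt; interior L_c = 97 − 33 = 64, R_n = 324 kN/bolt. φR_n = 0.75 × (1×245.7 + 3×324) = 913.3 kN.
Tension rupture (net): A_n = (233 − 1×35)×10 = 1980 mm² (U = 1.0, A_e = A_n). φR_n = 0.75 × 450 × 1980 = 668.3 kN.
Tension yield (gross): A_g = 233×10 = 2330 mm². φR_n = 0.90 × 345 × 2330 = 723.5 kN.
Governing: min(1227.8, 913.3, 668.3, 723.5) = 668.3 kN → net-section rupture.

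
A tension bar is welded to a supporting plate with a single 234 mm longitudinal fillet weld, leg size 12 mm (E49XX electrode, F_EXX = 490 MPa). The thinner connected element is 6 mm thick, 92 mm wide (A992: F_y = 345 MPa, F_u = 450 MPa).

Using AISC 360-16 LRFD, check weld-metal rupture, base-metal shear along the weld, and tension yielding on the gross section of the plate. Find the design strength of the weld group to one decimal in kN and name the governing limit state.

171.4 kN (gross-section yield governs)

Weld metal: throat = 0.707×12 = 8.484 mm, L = 234 mm. φR_n = 0.75 × 0.6 × 490 × 8.484 × 234 = 437.7 kN.
Base metal shear (6 mm plate): yield φR_n = 1.0×0.6×345×6×234 = 290.6 kN; rupture φR_n = 0.75×0.6×450×6×234 = 284.3 kN; take 284.3 kN (rupture).
Tension yield (gross): A_g = 92×6 = 552 mm². φR_n = 0.90 × 345 × 552 = 171.4 kN.
Governing: min(437.7, 284.3, 171.4) = 171.4 kN → gross-section yield.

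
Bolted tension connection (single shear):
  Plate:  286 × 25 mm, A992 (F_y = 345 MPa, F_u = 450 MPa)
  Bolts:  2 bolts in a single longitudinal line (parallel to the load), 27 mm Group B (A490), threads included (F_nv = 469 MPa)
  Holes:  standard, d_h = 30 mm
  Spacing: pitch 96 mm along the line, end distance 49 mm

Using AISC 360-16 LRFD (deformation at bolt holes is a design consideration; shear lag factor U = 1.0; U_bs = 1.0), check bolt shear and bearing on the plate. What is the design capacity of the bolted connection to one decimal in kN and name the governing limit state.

Bolt shear: A_b = π(27)²/4 = 572.56 mm². φR_n = 0.75 × 469 × 572.56 × 2 × 1 = 402.8 kN.
Bearing (25 mm plate, F_u = 450 MPa): end bolts L_c = 49 − 30/2 = 34, R_n = min(1.2×34×25×450, 2.4×27×25×450) = 459 kN/bolt; interior L_c = 96 − 30 = 66, R_n = 729 kN/bolt. φR_n = 0.75 × (1×459 + 1×729) = 891.0 kN.
Governing: min(402.8, 891.0) = 402.8 kN → bolt shear.

402.8 kN (bolt shear governs)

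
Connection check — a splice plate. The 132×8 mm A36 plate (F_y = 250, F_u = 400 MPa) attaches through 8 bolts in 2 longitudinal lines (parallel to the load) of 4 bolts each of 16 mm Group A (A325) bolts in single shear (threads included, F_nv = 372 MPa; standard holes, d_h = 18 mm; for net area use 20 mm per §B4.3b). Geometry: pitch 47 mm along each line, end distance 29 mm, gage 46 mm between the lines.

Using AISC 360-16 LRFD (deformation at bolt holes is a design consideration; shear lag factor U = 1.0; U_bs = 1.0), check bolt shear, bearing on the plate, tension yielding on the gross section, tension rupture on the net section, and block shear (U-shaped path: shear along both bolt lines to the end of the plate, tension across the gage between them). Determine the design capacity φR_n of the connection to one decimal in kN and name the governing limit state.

220.8 kN (net-section rupture governs)

Bolt shear: A_b = π(16)²/4 = 201.06 mm². φR_n = 0.75 × 372 × 201.06 × 8 × 1 = 448.8 kN.
Bearing (8 mm plate, F_u = 400 MPa): end bolts L_c = 29 − 18/2 = 20, R_n = min(1.2×20×8×400, 2.4×16×8×400) = 76.8 kN/bolt; interior L_c = 47 − 18 = 29, R_n = 111.36 kN/bolt. φR_n = 0.75 × (2×76.8 + 6×111.36) = 616.3 kN.
Tension yield (gross): A_g = 132×8 = 1056 mm². φR_n = 0.90 × 250 × 1056 = 237.6 kN.
Tension rupture (net): A_n = (132 − 2×20)×8 = 736 mm² (U = 1.0, A_e = A_n). φR_n = 0.75 × 400 × 736 = 220.8 kN.
Block shear: shear path 2×[29+3×47] = 2×170 mm, A_gv = 2720, A_nv = 2×(170 − 3.5×20)×8 = 1600 mm²; tension across gage: (46 − 1×20)×8 = 208 mm². R_n = min(0.6×400×1600, 0.6×250×2720) + 1.0×400×208 = min(384, 408) + 83.2 = 467.2 kN. φR_n = 0.75 × 467.2 = 350.4 kN.
Governing: min(448.8, 616.3, 237.6, 220.8, 350.4) = 220.8 kN → net-section rupture.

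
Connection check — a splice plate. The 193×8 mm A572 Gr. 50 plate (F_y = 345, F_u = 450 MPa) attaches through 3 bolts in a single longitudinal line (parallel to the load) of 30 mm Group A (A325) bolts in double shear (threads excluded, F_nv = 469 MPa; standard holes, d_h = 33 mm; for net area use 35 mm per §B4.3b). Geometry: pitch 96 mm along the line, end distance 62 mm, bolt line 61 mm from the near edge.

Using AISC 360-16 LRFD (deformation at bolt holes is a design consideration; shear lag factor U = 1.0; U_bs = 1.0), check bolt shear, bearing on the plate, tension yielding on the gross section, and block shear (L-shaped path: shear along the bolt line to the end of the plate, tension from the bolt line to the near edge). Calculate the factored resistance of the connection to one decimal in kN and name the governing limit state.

387.2 kN (block shear governs)

Bolt shear: A_b = π(30)²/4 = 706.86 mm². φR_n = 0.75 × 469 × 706.86 × 3 × 2 = 1491.8 kN.
Bearing (8 mm plate, F_u = 450 MPa): end bolts L_c = 62 − 33/2 = 45.5, R_n = min(1.2×45.5×8×450, 2.4×30×8×450) = 196.56 kN/bolt; interior L_c = 96 − 33 = 63, R_n = 259.2 kN/bolt. φR_n = 0.75 × (1×196.56 + 2×259.2) = 536.2 kN.
Tension yield (gross): A_g = 193×8 = 1544 mm². φR_n = 0.90 × 345 × 1544 = 479.4 kN.
Block shear: shear path 1×[62+2×96] = 1×254 mm, A_gv = 2032, A_nv = 1×(254 − 2.5×35)×8 = 1332 mm²; tension to near edge: (61 − 0.5×35)×8 = 348 mm². R_n = min(0.6×450×1332, 0.6×345×2032) + 1.0×450×348 = min(359.64, 420.62) + 156.6 = 516.24 kN. φR_n = 0.75 × 516.24 = 387.2 kN.
Governing: min(1491.8, 536.2, 479.4, 387.2) = 387.2 kN → block shear.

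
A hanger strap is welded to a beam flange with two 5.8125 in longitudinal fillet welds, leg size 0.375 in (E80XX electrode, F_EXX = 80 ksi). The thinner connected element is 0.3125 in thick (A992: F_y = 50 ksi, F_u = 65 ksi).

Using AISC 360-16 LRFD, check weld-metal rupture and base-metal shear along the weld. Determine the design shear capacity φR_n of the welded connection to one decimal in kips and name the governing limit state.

Weld metal: throat = 0.707×0.375 = 0.26513 in, L = 2×5.8125 = 11.625 in. φR_n = 0.75 × 0.6 × 80 × 0.26513 × 11.625 = 111.0 kips.
Base metal shear (0.3125 in plate): yield φR_n = 1.0×0.6×50×0.3125×11.625 = 109.0 kips; rupture φR_n = 0.75×0.6×65×0.3125×11.625 = 106.3 kips; take 106.3 kips (rupture).
Governing: min(111.0, 106.3) = 106.3 kips → base-metal shear.

106.3 kips (base-metal shear governs)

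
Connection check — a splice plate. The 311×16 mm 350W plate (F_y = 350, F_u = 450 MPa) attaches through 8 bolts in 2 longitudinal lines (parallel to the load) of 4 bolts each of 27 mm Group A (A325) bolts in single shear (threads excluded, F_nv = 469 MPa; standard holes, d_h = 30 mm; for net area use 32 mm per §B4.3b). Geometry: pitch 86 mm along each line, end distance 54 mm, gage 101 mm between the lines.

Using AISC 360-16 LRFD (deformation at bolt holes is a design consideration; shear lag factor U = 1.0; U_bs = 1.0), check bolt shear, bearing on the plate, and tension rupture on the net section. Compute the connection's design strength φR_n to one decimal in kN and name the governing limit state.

Bolt shear: A_b = π(27)²/4 = 572.56 mm². φR_n = 0.75 × 469 × 572.56 × 8 × 1 = 1611.2 kN.
Bearing (16 mm plate, F_u = 450 MPa): end bolts L_c = 54 − 30/2 = 39, R_n = min(1.2×39×16×450, 2.4×27×16×450) = 336.96 kN/bolt; interior L_c = 86 − 30 = 56, R_n = 466.56 kN/bolt. φR_n = 0.75 × (2×336.96 + 6×466.56) = 2605.0 kN.
Tension rupture (net): A_n = (311 − 2×32)×16 = 3952 mm² (U = 1.0, A_e = A_n). φR_n = 0.75 × 450 × 3952 = 1333.8 kN.
Governing: min(1611.2, 2605.0, 1333.8) = 1333.8 kN → net-section rupture.

1333.8 kN (net-section rupture governs)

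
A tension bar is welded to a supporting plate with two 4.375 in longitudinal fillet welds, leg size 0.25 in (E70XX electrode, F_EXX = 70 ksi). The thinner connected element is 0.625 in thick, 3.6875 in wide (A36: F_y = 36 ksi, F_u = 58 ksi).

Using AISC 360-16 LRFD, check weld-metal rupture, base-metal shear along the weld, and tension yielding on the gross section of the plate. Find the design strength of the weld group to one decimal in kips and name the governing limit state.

48.7 kips (weld metal governs)

Weld metal: throat = 0.707×0.25 = 0.17675 in, L = 2×4.375 = 8.75 in. φR_n = 0.75 × 0.6 × 70 × 0.17675 × 8.75 = 48.7 kips.
Base metal shear (0.625 in plate): yield φR_n = 1.0×0.6×36×0.625×8.75 = 118.1 kips; rupture φR_n = 0.75×0.6×58×0.625×8.75 = 142.7 kips; take 118.1 kips (yield).
Tension yield (gross): A_g = 3.6875×0.625 = 2.3047 in². φR_n = 0.90 × 36 × 2.3047 = 74.7 kips.
Governing: min(48.7, 118.1, 74.7) = 48.7 kips → weld metal.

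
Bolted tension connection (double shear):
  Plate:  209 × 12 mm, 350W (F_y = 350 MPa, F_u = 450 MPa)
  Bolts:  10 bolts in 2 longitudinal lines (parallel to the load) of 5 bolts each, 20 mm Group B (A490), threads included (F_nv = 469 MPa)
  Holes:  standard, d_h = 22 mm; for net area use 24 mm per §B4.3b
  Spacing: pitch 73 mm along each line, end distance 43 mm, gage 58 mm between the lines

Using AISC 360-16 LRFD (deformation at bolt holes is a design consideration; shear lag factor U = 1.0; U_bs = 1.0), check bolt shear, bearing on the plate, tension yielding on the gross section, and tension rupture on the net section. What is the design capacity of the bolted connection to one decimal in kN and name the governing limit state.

652.1 kN (net-section rupture governs)

Bolt shear: A_b = π(20)²/4 = 314.16 mm². φR_n = 0.75 × 469 × 314.16 × 10 × 2 = 2210.1 kN.
Bearing (12 mm plate, F_u = 450 MPa): end bolts L_c = 43 − 22/2 = 32, R_n = min(1.2×32×12×450, 2.4×20×12×450) = 207.36 kN/bolt; interior L_c = 73 − 22 = 51, R_n = 259.2 kN/bolt. φR_n = 0.75 × (2×207.36 + 8×259.2) = 1866.2 kN.
Tension yield (gross): A_g = 209×12 = 2508 mm². φR_n = 0.90 × 350 × 2508 = 790.0 kN.
Tension rupture (net): A_n = (209 − 2×24)×12 = 1932 mm² (U = 1.0, A_e = A_n). φR_n = 0.75 × 450 × 1932 = 652.1 kN.
Governing: min(2210.1, 1866.2, 790.0, 652.1) = 652.1 kN → net-section rupture.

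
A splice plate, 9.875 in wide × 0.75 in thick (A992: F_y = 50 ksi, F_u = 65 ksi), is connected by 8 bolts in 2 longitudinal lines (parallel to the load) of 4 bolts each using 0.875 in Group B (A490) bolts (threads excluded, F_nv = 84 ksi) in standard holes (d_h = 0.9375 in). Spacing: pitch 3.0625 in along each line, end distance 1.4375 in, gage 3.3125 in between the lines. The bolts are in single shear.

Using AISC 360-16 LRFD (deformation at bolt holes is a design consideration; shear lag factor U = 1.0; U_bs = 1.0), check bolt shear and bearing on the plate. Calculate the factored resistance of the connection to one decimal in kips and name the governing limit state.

Bolt shear: A_b = π(0.875)²/4 = 0.60132 in². φR_n = 0.75 × 84 × 0.60132 × 8 × 1 = 303.1 kips.
Bearing (0.75 in plate, F_u = 65 ksi): end bolts L_c = 1.4375 − 0.9375/2 = 0.96875, R_n = min(1.2×0.96875×0.75×65, 2.4×0.875×0.75×65) = 56.672 kips/bolt; interior L_c = 3.0625 − 0.9375 = 2.125, R_n = 102.38 kips/bolt. φR_n = 0.75 × (2×56.672 + 6×102.38) = 545.7 kips.
Governing: min(303.1, 545.7) = 303.1 kips → bolt shear.

303.1 kips (bolt shear governs)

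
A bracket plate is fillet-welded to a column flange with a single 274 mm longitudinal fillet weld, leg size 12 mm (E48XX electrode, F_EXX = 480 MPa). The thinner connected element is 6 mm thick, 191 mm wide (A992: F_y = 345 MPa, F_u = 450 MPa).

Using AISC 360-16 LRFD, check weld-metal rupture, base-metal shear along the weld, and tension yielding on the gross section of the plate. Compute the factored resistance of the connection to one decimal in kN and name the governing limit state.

332.9 kN (base-metal shear governs)

Weld metal: throat = 0.707×12 = 8.484 mm, L = 274 mm. φR_n = 0.75 × 0.6 × 480 × 8.484 × 274 = 502.1 kN.
Base metal shear (6 mm plate): yield φR_n = 1.0×0.6×345×6×274 = 340.3 kN; rupture φR_n = 0.75×0.6×450×6×274 = 332.9 kN; take 332.9 kN (rupture).
Tension yield (gross): A_g = 191×6 = 1146 mm². φR_n = 0.90 × 345 × 1146 = 355.8 kN.
Governing: min(502.1, 332.9, 355.8) = 332.9 kN → base-metal shear.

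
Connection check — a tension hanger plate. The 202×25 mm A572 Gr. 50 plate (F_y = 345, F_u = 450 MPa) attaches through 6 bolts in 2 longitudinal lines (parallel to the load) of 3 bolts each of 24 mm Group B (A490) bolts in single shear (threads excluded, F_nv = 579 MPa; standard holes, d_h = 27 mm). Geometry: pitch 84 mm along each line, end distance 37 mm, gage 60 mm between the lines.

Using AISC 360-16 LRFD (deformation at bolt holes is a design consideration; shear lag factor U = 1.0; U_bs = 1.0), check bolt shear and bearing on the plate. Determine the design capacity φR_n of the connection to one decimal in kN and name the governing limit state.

Bolt shear: A_b = π(24)²/4 = 452.39 mm². φR_n = 0.75 × 579 × 452.39 × 6 × 1 = 1178.7 kN.
Bearing (25 mm plate, F_u = 450 MPa): end bolts L_c = 37 − 27/2 = 23.5, R_n = min(1.2×23.5×25×450, 2.4×24×25×450) = 317.25 kN/bolt; interior L_c = 84 − 27 = 57, R_n = 648 kN/bolt. φR_n = 0.75 × (2×317.25 + 4×648) = 2419.9 kN.
Governing: min(1178.7, 2419.9) = 1178.7 kN → bolt shear.

1178.7 kN (bolt shear governs)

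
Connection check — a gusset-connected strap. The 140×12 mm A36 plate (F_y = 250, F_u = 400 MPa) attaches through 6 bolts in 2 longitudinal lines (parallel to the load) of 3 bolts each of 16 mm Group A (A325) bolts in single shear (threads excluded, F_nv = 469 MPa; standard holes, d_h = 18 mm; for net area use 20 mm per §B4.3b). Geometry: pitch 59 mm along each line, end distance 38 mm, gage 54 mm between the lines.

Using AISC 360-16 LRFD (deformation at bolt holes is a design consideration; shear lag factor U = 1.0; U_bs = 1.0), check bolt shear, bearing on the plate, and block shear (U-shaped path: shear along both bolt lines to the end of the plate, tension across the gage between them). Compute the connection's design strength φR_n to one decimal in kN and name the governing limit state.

424.3 kN (bolt shear governs)

Bolt shear: A_b = π(16)²/4 = 201.06 mm². φR_n = 0.75 × 469 × 201.06 × 6 × 1 = 424.3 kN.
Bearing (12 mm plate, F_u = 400 MPa): end bolts L_c = 38 − 18/2 = 29, R_n = min(1.2×29×12×400, 2.4×16×12×400) = 167.04 kN/bolt; interior L_c = 59 − 18 = 41, R_n = 184.32 kN/bolt. φR_n = 0.75 × (2×167.04 + 4×184.32) = 803.5 kN.
Block shear: shear path 2×[38+2×59] = 2×156 mm, A_gv = 3744, A_nv = 2×(156 − 2.5×20)×12 = 2544 mm²; tension across gage: (54 − 1×20)×12 = 408 mm². R_n = min(0.6×400×2544, 0.6×250×3744) + 1.0×400×408 = min(610.56, 561.6) + 163.2 = 724.8 kN. φR_n = 0.75 × 724.8 = 543.6 kN.
Governing: min(424.3, 803.5, 543.6) = 424.3 kN → bolt shear.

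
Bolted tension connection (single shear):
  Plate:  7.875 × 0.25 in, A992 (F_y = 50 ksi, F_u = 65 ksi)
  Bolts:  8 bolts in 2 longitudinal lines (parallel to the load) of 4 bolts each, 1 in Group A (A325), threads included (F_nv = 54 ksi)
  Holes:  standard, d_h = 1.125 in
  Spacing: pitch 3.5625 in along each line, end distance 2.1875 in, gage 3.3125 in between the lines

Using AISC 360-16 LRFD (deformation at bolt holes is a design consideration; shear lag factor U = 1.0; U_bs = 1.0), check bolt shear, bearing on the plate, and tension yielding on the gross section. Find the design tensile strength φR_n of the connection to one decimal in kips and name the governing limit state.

88.6 kips (gross-section yield governs)

Bolt shear: A_b = π(1)²/4 = 0.7854 in². φR_n = 0.75 × 54 × 0.7854 × 8 × 1 = 254.5 kips.
Bearing (0.25 in plate, F_u = 65 ksi): end bolts L_c = 2.1875 − 1.125/2 = 1.625, R_n = min(1.2×1.625×0.25×65, 2.4×1×0.25×65) = 31.688 kips/bolt; interior L_c = 3.5625 − 1.125 = 2.4375, R_n = 39 kips/bolt. φR_n = 0.75 × (2×31.688 + 6×39) = 223.0 kips.
Tension yield (gross): A_g = 7.875×0.25 = 1.9688 in². φR_n = 0.90 × 50 × 1.9688 = 88.6 kips.
Governing: min(254.5, 223.0, 88.6) = 88.6 kips → gross-section yield.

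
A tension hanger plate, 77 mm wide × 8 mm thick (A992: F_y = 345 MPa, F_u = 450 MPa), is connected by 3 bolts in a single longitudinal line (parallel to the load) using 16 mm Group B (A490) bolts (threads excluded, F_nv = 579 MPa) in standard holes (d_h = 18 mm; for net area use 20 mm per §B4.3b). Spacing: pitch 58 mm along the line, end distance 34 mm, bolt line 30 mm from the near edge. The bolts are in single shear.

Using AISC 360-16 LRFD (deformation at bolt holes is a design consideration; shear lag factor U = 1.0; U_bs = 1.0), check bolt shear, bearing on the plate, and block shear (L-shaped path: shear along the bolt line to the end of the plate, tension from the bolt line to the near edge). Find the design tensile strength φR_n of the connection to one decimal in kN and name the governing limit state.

Bolt shear: A_b = π(16)²/4 = 201.06 mm². φR_n = 0.75 × 579 × 201.06 × 3 × 1 = 261.9 kN.
Bearing (8 mm plate, F_u = 450 MPa): end bolts L_c = 34 − 18/2 = 25, R_n = min(1.2×25×8×450, 2.4×16×8×450) = 108 kN/bolt; interior L_c = 58 − 18 = 40, R_n = 138.24 kN/bolt. φR_n = 0.75 × (1×108 + 2×138.24) = 288.4 kN.
Block shear: shear path 1×[34+2×58] = 1×150 mm, A_gv = 1200, A_nv = 1×(150 − 2.5×20)×8 = 800 mm²; tension to near edge: (30 − 0.5×20)×8 = 160 mm². R_n = min(0.6×450×800, 0.6×345×1200) + 1.0×450×160 = min(216, 248.4) + 72 = 288 kN. φR_n = 0.75 × 288 = 216.0 kN.
Governing: min(261.9, 288.4, 216.0) = 216.0 kN → block shear.

216.0 kN (block shear governs)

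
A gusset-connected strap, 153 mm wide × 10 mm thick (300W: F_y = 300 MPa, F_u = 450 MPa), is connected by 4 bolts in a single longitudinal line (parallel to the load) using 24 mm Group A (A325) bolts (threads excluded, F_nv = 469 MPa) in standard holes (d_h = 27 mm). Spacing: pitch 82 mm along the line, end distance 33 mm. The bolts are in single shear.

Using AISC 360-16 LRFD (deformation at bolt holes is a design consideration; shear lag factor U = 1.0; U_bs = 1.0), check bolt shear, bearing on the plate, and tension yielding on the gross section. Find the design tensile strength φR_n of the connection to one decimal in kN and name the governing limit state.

Bolt shear: A_b = π(24)²/4 = 452.39 mm². φR_n = 0.75 × 469 × 452.39 × 4 × 1 = 636.5 kN.
Bearing (10 mm plate, F_u = 450 MPa): end bolts L_c = 33 − 27/2 = 19.5, R_n = min(1.2×19.5×10×450, 2.4×24×10×450) = 105.3 kN/bolt; interior L_c = 82 − 27 = 55, R_n = 259.2 kN/bolt. φR_n = 0.75 × (1×105.3 + 3×259.2) = 662.2 kN.
Tension yield (gross): A_g = 153×10 = 1530 mm². φR_n = 0.90 × 300 × 1530 = 413.1 kN.
Governing: min(636.5, 662.2, 413.1) = 413.1 kN → gross-section yield.

413.1 kN (gross-section yield governs)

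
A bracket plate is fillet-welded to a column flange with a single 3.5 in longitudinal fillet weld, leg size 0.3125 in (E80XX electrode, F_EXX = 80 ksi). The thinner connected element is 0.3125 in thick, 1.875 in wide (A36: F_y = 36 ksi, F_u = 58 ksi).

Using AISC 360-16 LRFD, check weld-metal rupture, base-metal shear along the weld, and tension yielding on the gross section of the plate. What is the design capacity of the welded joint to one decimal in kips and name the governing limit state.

19.0 kips (gross-section yield governs)

Weld metal: throat = 0.707×0.3125 = 0.22094 in, L = 3.5 in. φR_n = 0.75 × 0.6 × 80 × 0.22094 × 3.5 = 27.8 kips.
Base metal shear (0.3125 in plate): yield φR_n = 1.0×0.6×36×0.3125×3.5 = 23.6 kips; rupture φR_n = 0.75×0.6×58×0.3125×3.5 = 28.5 kips; take 23.6 kips (yield).
Tension yield (gross): A_g = 1.875×0.3125 = 0.58594 in². φR_n = 0.90 × 36 × 0.58594 = 19.0 kips.
Governing: min(27.8, 23.6, 19.0) = 19.0 kips → gross-section yield.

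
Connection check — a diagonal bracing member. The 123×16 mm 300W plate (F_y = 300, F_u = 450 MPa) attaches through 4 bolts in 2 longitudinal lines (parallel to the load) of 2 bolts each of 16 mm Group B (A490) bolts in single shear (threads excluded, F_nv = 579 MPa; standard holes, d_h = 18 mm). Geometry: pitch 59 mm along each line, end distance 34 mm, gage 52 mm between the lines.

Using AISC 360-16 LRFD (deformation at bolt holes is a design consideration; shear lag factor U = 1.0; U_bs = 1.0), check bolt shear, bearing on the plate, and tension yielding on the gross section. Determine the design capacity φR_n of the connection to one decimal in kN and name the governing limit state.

349.2 kN (bolt shear governs)

Bolt shear: A_b = π(16)²/4 = 201.06 mm². φR_n = 0.75 × 579 × 201.06 × 4 × 1 = 349.2 kN.
Bearing (16 mm plate, F_u = 450 MPa): end bolts L_c = 34 − 18/2 = 25, R_n = min(1.2×25×16×450, 2.4×16×16×450) = 216 kN/bolt; interior L_c = 59 − 18 = 41, R_n = 276.48 kN/bolt. φR_n = 0.75 × (2×216 + 2×276.48) = 738.7 kN.
Tension yield (gross): A_g = 123×16 = 1968 mm². φR_n = 0.90 × 300 × 1968 = 531.4 kN.
Governing: min(349.2, 738.7, 531.4) = 349.2 kN → bolt shear.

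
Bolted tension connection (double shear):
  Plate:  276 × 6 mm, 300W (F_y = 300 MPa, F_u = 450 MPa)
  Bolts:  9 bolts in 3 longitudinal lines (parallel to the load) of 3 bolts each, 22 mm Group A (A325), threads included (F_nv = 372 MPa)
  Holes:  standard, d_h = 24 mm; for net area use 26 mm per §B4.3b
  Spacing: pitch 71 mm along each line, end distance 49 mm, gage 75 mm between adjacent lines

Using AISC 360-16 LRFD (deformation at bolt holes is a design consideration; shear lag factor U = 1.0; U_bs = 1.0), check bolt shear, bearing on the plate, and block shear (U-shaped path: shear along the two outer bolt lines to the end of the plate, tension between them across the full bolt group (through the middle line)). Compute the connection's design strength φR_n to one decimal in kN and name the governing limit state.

504.6 kN (block shear governs)

Bolt shear: A_b = π(22)²/4 = 380.13 mm². φR_n = 0.75 × 372 × 380.13 × 9 × 2 = 1909.0 kN.
Bearing (6 mm plate, F_u = 450 MPa): end bolts L_c = 49 − 24/2 = 37, R_n = min(1.2×37×6×450, 2.4×22×6×450) = 119.88 kN/bolt; interior L_c = 71 − 24 = 47, R_n = 142.56 kN/bolt. φR_n = 0.75 × (3×119.88 + 6×142.56) = 911.3 kN.
Block shear: shear path 2×[49+2×71] = 2×191 mm, A_gv = 2292, A_nv = 2×(191 − 2.5×26)×6 = 1512 mm²; tension across gage: (150 − 2×26)×6 = 588 mm². R_n = min(0.6×450×1512, 0.6×300×2292) + 1.0×450×588 = min(408.24, 412.56) + 264.6 = 672.84 kN. φR_n = 0.75 × 672.84 = 504.6 kN.
Governing: min(1909.0, 911.3, 504.6) = 504.6 kN → block shear.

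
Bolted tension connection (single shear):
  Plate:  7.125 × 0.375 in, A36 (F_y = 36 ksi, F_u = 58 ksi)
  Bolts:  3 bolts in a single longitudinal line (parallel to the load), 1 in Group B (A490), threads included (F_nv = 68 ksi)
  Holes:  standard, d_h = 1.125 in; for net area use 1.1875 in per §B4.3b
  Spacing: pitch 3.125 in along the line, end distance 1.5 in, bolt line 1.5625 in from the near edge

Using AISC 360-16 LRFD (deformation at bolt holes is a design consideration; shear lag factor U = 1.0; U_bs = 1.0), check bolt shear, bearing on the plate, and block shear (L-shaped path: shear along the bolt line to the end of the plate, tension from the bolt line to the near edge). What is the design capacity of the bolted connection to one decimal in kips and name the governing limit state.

Bolt shear: A_b = π(1)²/4 = 0.7854 in². φR_n = 0.75 × 68 × 0.7854 × 3 × 1 = 120.2 kips.
Bearing (0.375 in plate, F_u = 58 ksi): end bolts L_c = 1.5 − 1.125/2 = 0.9375, R_n = min(1.2×0.9375×0.375×58, 2.4×1×0.375×58) = 24.469 kips/bolt; interior L_c = 3.125 − 1.125 = 2, R_n = 52.2 kips/bolt. φR_n = 0.75 × (1×24.469 + 2×52.2) = 96.7 kips.
Block shear: shear path 1×[1.5+2×3.125] = 1×7.75 in, A_gv = 2.9063, A_nv = 1×(7.75 − 2.5×1.1875)×0.375 = 1.793 in²; tension to near edge: (1.5625 − 0.5×1.1875)×0.375 = 0.36328 in². R_n = min(0.6×58×1.793, 0.6×36×2.9063) + 1.0×58×0.36328 = min(62.396, 62.776) + 21.07 = 83.466 kips. φR_n = 0.75 × 83.466 = 62.6 kips.
Governing: min(120.2, 96.7, 62.6) = 62.6 kips → block shear.

62.6 kips (block shear governs)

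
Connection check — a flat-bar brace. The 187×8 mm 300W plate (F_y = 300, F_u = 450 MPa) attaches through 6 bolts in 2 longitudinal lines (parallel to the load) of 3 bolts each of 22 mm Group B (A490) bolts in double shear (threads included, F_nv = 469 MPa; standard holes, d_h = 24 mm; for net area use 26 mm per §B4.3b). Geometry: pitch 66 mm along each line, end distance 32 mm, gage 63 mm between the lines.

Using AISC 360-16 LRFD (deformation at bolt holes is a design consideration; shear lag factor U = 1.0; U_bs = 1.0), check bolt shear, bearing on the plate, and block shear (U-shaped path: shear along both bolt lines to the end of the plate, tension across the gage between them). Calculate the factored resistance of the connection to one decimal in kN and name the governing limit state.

Bolt shear: A_b = π(22)²/4 = 380.13 mm². φR_n = 0.75 × 469 × 380.13 × 6 × 2 = 1604.5 kN.
Bearing (8 mm plate, F_u = 450 MPa): end bolts L_c = 32 − 24/2 = 20, R_n = min(1.2×20×8×450, 2.4×22×8×450) = 86.4 kN/bolt; interior L_c = 66 − 24 = 42, R_n = 181.44 kN/bolt. φR_n = 0.75 × (2×86.4 + 4×181.44) = 673.9 kN.
Block shear: shear path 2×[32+2×66] = 2×164 mm, A_gv = 2624, A_nv = 2×(164 − 2.5×26)×8 = 1584 mm²; tension across gage: (63 − 1×26)×8 = 296 mm². R_n = min(0.6×450×1584, 0.6×300×2624) + 1.0×450×296 = min(427.68, 472.32) + 133.2 = 560.88 kN. φR_n = 0.75 × 560.88 = 420.7 kN.
Governing: min(1604.5, 673.9, 420.7) = 420.7 kN → block shear.

420.7 kN (block shear governs)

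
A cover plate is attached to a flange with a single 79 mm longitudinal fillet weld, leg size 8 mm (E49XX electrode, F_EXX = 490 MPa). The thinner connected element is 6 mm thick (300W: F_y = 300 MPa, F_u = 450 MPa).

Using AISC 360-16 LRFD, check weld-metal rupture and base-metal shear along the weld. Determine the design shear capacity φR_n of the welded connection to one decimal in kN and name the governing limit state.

85.3 kN (base-metal shear governs)

Weld metal: throat = 0.707×8 = 5.656 mm, L = 79 mm. φR_n = 0.75 × 0.6 × 490 × 5.656 × 79 = 98.5 kN.
Base metal shear (6 mm plate): yield φR_n = 1.0×0.6×300×6×79 = 85.3 kN; rupture φR_n = 0.75×0.6×450×6×79 = 96.0 kN; take 85.3 kN (yield).
Governing: min(98.5, 85.3) = 85.3 kN → base-metal shear.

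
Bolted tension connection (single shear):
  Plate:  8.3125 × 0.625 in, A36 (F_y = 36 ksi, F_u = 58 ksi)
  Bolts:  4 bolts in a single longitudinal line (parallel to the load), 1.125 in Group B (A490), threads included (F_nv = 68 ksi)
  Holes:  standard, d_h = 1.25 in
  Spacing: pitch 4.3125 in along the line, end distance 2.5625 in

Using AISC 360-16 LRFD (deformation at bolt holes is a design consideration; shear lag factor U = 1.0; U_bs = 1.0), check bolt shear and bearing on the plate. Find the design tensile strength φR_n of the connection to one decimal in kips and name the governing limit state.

Bolt shear: A_b = π(1.125)²/4 = 0.99402 in². φR_n = 0.75 × 68 × 0.99402 × 4 × 1 = 202.8 kips.
Bearing (0.625 in plate, F_u = 58 ksi): end bolts L_c = 2.5625 − 1.25/2 = 1.9375, R_n = min(1.2×1.9375×0.625×58, 2.4×1.125×0.625×58) = 84.281 kips/bolt; interior L_c = 4.3125 − 1.25 = 3.0625, R_n = 97.875 kips/bolt. φR_n = 0.75 × (1×84.281 + 3×97.875) = 283.4 kips.
Governing: min(202.8, 283.4) = 202.8 kips → bolt shear.

202.8 kips (bolt shear governs)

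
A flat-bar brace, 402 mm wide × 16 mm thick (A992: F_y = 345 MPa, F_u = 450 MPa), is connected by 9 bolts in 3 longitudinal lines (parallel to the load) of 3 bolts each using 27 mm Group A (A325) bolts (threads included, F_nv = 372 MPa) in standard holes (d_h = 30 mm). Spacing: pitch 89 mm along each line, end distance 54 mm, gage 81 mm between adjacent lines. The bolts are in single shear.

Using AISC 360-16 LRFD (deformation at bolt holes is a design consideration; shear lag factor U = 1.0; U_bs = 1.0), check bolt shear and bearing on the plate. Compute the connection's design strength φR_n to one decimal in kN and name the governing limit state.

Bolt shear: A_b = π(27)²/4 = 572.56 mm². φR_n = 0.75 × 372 × 572.56 × 9 × 1 = 1437.7 kN.
Bearing (16 mm plate, F_u = 450 MPa): end bolts L_c = 54 − 30/2 = 39, R_n = min(1.2×39×16×450, 2.4×27×16×450) = 336.96 kN/bolt; interior L_c = 89 − 30 = 59, R_n = 466.56 kN/bolt. φR_n = 0.75 × (3×336.96 + 6×466.56) = 2857.7 kN.
Governing: min(1437.7, 2857.7) = 1437.7 kN → bolt shear.

1437.7 kN (bolt shear governs)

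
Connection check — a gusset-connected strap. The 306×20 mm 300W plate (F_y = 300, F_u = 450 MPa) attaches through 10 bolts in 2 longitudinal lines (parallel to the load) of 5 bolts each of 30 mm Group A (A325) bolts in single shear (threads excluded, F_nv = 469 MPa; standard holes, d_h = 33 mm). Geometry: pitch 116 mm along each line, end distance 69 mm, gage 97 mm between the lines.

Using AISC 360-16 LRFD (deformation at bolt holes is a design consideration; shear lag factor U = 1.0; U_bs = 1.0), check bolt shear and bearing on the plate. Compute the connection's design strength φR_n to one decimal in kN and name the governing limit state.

2486.4 kN (bolt shear governs)

Bolt shear: A_b = π(30)²/4 = 706.86 mm². φR_n = 0.75 × 469 × 706.86 × 10 × 1 = 2486.4 kN.
Bearing (20 mm plate, F_u = 450 MPa): end bolts L_c = 69 − 33/2 = 52.5, R_n = min(1.2×52.5×20×450, 2.4×30×20×450) = 567 kN/bolt; interior L_c = 116 − 33 = 83, R_n = 648 kN/bolt. φR_n = 0.75 × (2×567 + 8×648) = 4738.5 kN.
Governing: min(2486.4, 4738.5) = 2486.4 kN → bolt shear.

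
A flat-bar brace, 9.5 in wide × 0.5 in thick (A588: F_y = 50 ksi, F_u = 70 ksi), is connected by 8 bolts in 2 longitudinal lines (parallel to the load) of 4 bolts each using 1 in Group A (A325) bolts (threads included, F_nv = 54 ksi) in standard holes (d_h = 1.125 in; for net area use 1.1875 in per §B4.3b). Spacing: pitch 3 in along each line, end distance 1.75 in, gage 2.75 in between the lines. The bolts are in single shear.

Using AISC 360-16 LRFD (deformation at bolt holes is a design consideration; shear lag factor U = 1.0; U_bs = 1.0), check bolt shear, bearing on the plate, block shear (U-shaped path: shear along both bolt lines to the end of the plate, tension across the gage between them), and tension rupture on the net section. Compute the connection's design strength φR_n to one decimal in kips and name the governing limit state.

187.0 kips (net-section rupture governs)

Bolt shear: A_b = π(1)²/4 = 0.7854 in². φR_n = 0.75 × 54 × 0.7854 × 8 × 1 = 254.5 kips.
Bearing (0.5 in plate, F_u = 70 ksi): end bolts L_c = 1.75 − 1.125/2 = 1.1875, R_n = min(1.2×1.1875×0.5×70, 2.4×1×0.5×70) = 49.875 kips/bolt; interior L_c = 3 − 1.125 = 1.875, R_n = 78.75 kips/bolt. φR_n = 0.75 × (2×49.875 + 6×78.75) = 429.2 kips.
Block shear: shear path 2×[1.75+3×3] = 2×10.75 in, A_gv = 10.75, A_nv = 2×(10.75 − 3.5×1.1875)×0.5 = 6.5938 in²; tension across gage: (2.75 − 1×1.1875)×0.5 = 0.78125 in². R_n = min(0.6×70×6.5938, 0.6×50×10.75) + 1.0×70×0.78125 = min(276.94, 322.5) + 54.688 = 331.63 kips. φR_n = 0.75 × 331.63 = 248.7 kips.
Tension rupture (net): A_n = (9.5 − 2×1.1875)×0.5 = 3.5625 in² (U = 1.0, A_e = A_n). φR_n = 0.75 × 70 × 3.5625 = 187.0 kips.
Governing: min(254.5, 429.2, 248.7, 187.0) = 187.0 kips → net-section rupture.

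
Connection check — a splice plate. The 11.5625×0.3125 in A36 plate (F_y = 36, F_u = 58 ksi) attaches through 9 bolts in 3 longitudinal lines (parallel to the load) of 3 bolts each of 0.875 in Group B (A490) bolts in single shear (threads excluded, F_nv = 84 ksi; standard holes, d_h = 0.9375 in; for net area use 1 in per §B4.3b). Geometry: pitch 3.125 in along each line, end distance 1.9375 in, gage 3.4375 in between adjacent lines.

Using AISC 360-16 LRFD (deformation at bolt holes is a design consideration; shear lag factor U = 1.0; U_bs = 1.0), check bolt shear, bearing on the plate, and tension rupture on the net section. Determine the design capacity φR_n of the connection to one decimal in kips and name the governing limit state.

116.4 kips (net-section rupture governs)

Bolt shear: A_b = π(0.875)²/4 = 0.60132 in². φR_n = 0.75 × 84 × 0.60132 × 9 × 1 = 340.9 kips.
Bearing (0.3125 in plate, F_u = 58 ksi): end bolts L_c = 1.9375 − 0.9375/2 = 1.46875, R_n = min(1.2×1.46875×0.3125×58, 2.4×0.875×0.3125×58) = 31.945 kips/bolt; interior L_c = 3.125 − 0.9375 = 2.1875, R_n = 38.063 kips/bolt. φR_n = 0.75 × (3×31.945 + 6×38.063) = 243.2 kips.
Tension rupture (net): A_n = (11.5625 − 3×1)×0.3125 = 2.6758 in² (U = 1.0, A_e = A_n). φR_n = 0.75 × 58 × 2.6758 = 116.4 kips.
Governing: min(340.9, 243.2, 116.4) = 116.4 kips → net-section rupture.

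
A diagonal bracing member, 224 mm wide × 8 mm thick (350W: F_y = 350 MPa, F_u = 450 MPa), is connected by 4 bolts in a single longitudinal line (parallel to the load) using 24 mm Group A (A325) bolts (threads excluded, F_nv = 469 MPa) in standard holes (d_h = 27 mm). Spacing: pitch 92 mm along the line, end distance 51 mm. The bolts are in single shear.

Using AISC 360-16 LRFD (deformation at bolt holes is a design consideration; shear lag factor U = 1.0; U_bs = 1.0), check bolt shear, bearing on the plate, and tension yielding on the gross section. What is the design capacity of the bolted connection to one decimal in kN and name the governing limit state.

564.5 kN (gross-section yield governs)

Bolt shear: A_b = π(24)²/4 = 452.39 mm². φR_n = 0.75 × 469 × 452.39 × 4 × 1 = 636.5 kN.
Bearing (8 mm plate, F_u = 450 MPa): end bolts L_c = 51 − 27/2 = 37.5, R_n = min(1.2×37.5×8×450, 2.4×24×8×450) = 162 kN/bolt; interior L_c = 92 − 27 = 65, R_n = 207.36 kN/bolt. φR_n = 0.75 × (1×162 + 3×207.36) = 588.1 kN.
Tension yield (gross): A_g = 224×8 = 1792 mm². φR_n = 0.90 × 350 × 1792 = 564.5 kN.
Governing: min(636.5, 588.1, 564.5) = 564.5 kN → gross-section yield.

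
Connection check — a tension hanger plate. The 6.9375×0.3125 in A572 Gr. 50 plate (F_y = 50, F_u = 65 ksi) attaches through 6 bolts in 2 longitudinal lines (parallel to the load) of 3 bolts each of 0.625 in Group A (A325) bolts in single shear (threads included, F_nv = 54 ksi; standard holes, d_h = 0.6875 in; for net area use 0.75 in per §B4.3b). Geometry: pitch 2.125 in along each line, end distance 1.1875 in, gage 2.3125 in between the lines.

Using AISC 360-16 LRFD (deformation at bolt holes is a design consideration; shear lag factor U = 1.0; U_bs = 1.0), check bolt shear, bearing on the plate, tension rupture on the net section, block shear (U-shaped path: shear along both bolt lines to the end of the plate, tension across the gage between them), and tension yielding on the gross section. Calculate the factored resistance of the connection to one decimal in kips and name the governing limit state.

Bolt shear: A_b = π(0.625)²/4 = 0.3068 in². φR_n = 0.75 × 54 × 0.3068 × 6 × 1 = 74.6 kips.
Bearing (0.3125 in plate, F_u = 65 ksi): end bolts L_c = 1.1875 − 0.6875/2 = 0.84375, R_n = min(1.2×0.84375×0.3125×65, 2.4×0.625×0.3125×65) = 20.566 kips/bolt; interior L_c = 2.125 − 0.6875 = 1.4375, R_n = 30.469 kips/bolt. φR_n = 0.75 × (2×20.566 + 4×30.469) = 122.3 kips.
Tension rupture (net): A_n = (6.9375 − 2×0.75)×0.3125 = 1.6992 in² (U = 1.0, A_e = A_n). φR_n = 0.75 × 65 × 1.6992 = 82.8 kips.
Block shear: shear path 2×[1.1875+2×2.125] = 2×5.4375 in, A_gv = 3.3984, A_nv = 2×(5.4375 − 2.5×0.75)×0.3125 = 2.2266 in²; tension across gage: (2.3125 − 1×0.75)×0.3125 = 0.48828 in². R_n = min(0.6×65×2.2266, 0.6×50×3.3984) + 1.0×65×0.48828 = min(86.837, 101.95) + 31.738 = 118.58 kips. φR_n = 0.75 × 118.58 = 88.9 kips.
Tension yield (gross): A_g = 6.9375×0.3125 = 2.168 in². φR_n = 0.90 × 50 × 2.168 = 97.6 kips.
Governing: min(74.6, 122.3, 82.8, 88.9, 97.6) = 74.6 kips → bolt shear.

74.6 kips (bolt shear governs)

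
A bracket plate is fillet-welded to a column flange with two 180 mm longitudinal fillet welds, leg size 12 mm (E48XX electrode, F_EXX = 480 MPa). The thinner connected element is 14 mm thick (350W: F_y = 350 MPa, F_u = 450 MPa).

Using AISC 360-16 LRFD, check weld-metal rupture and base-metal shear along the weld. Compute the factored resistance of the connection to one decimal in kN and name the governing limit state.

Weld metal: throat = 0.707×12 = 8.484 mm, L = 2×180 = 360 mm. φR_n = 0.75 × 0.6 × 480 × 8.484 × 360 = 659.7 kN.
Base metal shear (14 mm plate): yield φR_n = 1.0×0.6×350×14×360 = 1058.4 kN; rupture φR_n = 0.75×0.6×450×14×360 = 1020.6 kN; take 1020.6 kN (rupture).
Governing: min(659.7, 1020.6) = 659.7 kN → weld metal.

659.7 kN (weld metal governs)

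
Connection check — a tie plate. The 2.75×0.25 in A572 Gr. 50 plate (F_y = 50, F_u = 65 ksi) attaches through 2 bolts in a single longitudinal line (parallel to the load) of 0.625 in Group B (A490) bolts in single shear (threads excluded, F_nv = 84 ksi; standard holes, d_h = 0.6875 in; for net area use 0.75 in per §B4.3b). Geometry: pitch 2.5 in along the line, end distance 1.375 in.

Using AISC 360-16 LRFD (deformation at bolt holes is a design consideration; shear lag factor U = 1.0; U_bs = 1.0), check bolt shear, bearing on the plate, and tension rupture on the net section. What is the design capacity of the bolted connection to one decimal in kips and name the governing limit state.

Bolt shear: A_b = π(0.625)²/4 = 0.3068 in². φR_n = 0.75 × 84 × 0.3068 × 2 × 1 = 38.7 kips.
Bearing (0.25 in plate, F_u = 65 ksi): end bolts L_c = 1.375 − 0.6875/2 = 1.03125, R_n = min(1.2×1.03125×0.25×65, 2.4×0.625×0.25×65) = 20.109 kips/bolt; interior L_c = 2.5 − 0.6875 = 1.8125, R_n = 24.375 kips/bolt. φR_n = 0.75 × (1×20.109 + 1×24.375) = 33.4 kips.
Tension rupture (net): A_n = (2.75 − 1×0.75)×0.25 = 0.5 in² (U = 1.0, A_e = A_n). φR_n = 0.75 × 65 × 0.5 = 24.4 kips.
Governing: min(38.7, 33.4, 24.4) = 24.4 kips → net-section rupture.

24.4 kips (net-section rupture governs)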